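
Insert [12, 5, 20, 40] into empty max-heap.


Insert 12: [12]
Insert 5: [12, 5]
Insert 20: [20, 5, 12]
Insert 40: [40, 20, 12, 5]

Final heap: [40, 20, 12, 5]


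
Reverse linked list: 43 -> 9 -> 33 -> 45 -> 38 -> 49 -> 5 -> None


Step 1: curr=43, set curr.next=prev(None) | reversed so far: 43
Step 2: curr=9, set curr.next=prev(43) | reversed so far: 9 -> 43
Step 3: curr=33, set curr.next=prev(9) | reversed so far: 33 -> 9 -> 43
Step 4: curr=45, set curr.next=prev(33) | reversed so far: 45 -> 33 -> 9 -> 43
Step 5: curr=38, set curr.next=prev(45) | reversed so far: 38 -> 45 -> 33 -> 9 -> 43
Step 6: curr=49, set curr.next=prev(38) | reversed so far: 49 -> 38 -> 45 -> 33 -> 9 -> 43
Step 7: curr=5, set curr.next=prev(49) | reversed so far: 5 -> 49 -> 38 -> 45 -> 33 -> 9 -> 43

5 -> 49 -> 38 -> 45 -> 33 -> 9 -> 43 -> None


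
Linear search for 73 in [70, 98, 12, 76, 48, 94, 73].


i=0: 70!=73
i=1: 98!=73
i=2: 12!=73
i=3: 76!=73
i=4: 48!=73
i=5: 94!=73
i=6: 73==73 found!

Found at 6, 7 comps


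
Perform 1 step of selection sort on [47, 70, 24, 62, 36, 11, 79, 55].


Initial: [47, 70, 24, 62, 36, 11, 79, 55]
Step 1: min=11 at 5
  Swap: [11, 70, 24, 62, 36, 47, 79, 55]

After 1 step: [11, 70, 24, 62, 36, 47, 79, 55]


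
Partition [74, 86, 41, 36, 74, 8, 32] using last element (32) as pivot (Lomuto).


Pivot: 32
  8 <= 32: swap -> [8, 86, 41, 36, 74, 74, 32]
Place pivot at 1: [8, 32, 41, 36, 74, 74, 86]

Partitioned: [8, 32, 41, 36, 74, 74, 86]


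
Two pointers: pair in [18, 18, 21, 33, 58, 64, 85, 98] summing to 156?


lo=0(18)+hi=7(98)=116
lo=1(18)+hi=7(98)=116
lo=2(21)+hi=7(98)=119
lo=3(33)+hi=7(98)=131
lo=4(58)+hi=7(98)=156

Yes: 58+98=156


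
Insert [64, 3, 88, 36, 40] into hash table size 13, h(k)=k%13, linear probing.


Insert 64: h=12 -> slot 12
Insert 3: h=3 -> slot 3
Insert 88: h=10 -> slot 10
Insert 36: h=10, 1 probes -> slot 11
Insert 40: h=1 -> slot 1

Table: [None, 40, None, 3, None, None, None, None, None, None, 88, 36, 64]


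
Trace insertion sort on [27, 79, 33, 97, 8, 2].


Initial: [27, 79, 33, 97, 8, 2]
Insert 79: [27, 79, 33, 97, 8, 2]
Insert 33: [27, 33, 79, 97, 8, 2]
Insert 97: [27, 33, 79, 97, 8, 2]
Insert 8: [8, 27, 33, 79, 97, 2]
Insert 2: [2, 8, 27, 33, 79, 97]

Sorted: [2, 8, 27, 33, 79, 97]


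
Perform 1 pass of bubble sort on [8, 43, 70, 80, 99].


Initial: [8, 43, 70, 80, 99]
Pass 1: [8, 43, 70, 80, 99] (0 swaps)

After 1 pass: [8, 43, 70, 80, 99]


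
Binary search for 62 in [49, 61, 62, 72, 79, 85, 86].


Step 1: lo=0, hi=6, mid=3, val=72
Step 2: lo=0, hi=2, mid=1, val=61
Step 3: lo=2, hi=2, mid=2, val=62

Found at index 2


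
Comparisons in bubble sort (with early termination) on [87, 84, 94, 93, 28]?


Algorithm: bubble sort (with early termination)
Input: [87, 84, 94, 93, 28]
Sorted: [28, 84, 87, 93, 94]

10


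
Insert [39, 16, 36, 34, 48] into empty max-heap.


Insert 39: [39]
Insert 16: [39, 16]
Insert 36: [39, 16, 36]
Insert 34: [39, 34, 36, 16]
Insert 48: [48, 39, 36, 16, 34]

Final heap: [48, 39, 36, 16, 34]


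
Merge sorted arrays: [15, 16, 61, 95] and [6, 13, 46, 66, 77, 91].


Take 6 from B
Take 13 from B
Take 15 from A
Take 16 from A
Take 46 from B
Take 61 from A
Take 66 from B
Take 77 from B
Take 91 from B

Merged: [6, 13, 15, 16, 46, 61, 66, 77, 91, 95]


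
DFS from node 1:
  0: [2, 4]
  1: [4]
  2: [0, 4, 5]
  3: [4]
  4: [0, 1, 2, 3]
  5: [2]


Visit 1, push [4]
Visit 4, push [3, 2, 0]
Visit 0, push [2]
Visit 2, push [5]
Visit 5, push []
Visit 3, push []

DFS order: [1, 4, 0, 2, 5, 3]


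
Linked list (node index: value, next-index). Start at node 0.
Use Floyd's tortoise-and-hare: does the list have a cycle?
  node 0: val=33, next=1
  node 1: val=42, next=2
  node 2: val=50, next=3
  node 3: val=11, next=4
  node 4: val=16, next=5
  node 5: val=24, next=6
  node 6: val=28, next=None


Floyd's tortoise (slow, +1) and hare (fast, +2):
  init: slow=0, fast=0
  step 1: slow=1, fast=2
  step 2: slow=2, fast=4
  step 3: slow=3, fast=6
  step 4: fast -> None, no cycle

Cycle: no


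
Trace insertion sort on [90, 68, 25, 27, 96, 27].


Initial: [90, 68, 25, 27, 96, 27]
Insert 68: [68, 90, 25, 27, 96, 27]
Insert 25: [25, 68, 90, 27, 96, 27]
Insert 27: [25, 27, 68, 90, 96, 27]
Insert 96: [25, 27, 68, 90, 96, 27]
Insert 27: [25, 27, 27, 68, 90, 96]

Sorted: [25, 27, 27, 68, 90, 96]


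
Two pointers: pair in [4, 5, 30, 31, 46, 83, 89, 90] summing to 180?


lo=0(4)+hi=7(90)=94
lo=1(5)+hi=7(90)=95
lo=2(30)+hi=7(90)=120
lo=3(31)+hi=7(90)=121
lo=4(46)+hi=7(90)=136
lo=5(83)+hi=7(90)=173
lo=6(89)+hi=7(90)=179

No pair found


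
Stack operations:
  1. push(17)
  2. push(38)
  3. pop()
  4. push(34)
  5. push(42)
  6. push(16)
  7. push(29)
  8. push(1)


push(17) -> [17]
push(38) -> [17, 38]
pop()->38, [17]
push(34) -> [17, 34]
push(42) -> [17, 34, 42]
push(16) -> [17, 34, 42, 16]
push(29) -> [17, 34, 42, 16, 29]
push(1) -> [17, 34, 42, 16, 29, 1]

Final stack: [17, 34, 42, 16, 29, 1]


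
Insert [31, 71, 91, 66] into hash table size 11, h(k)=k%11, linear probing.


Insert 31: h=9 -> slot 9
Insert 71: h=5 -> slot 5
Insert 91: h=3 -> slot 3
Insert 66: h=0 -> slot 0

Table: [66, None, None, 91, None, 71, None, None, None, 31, None]


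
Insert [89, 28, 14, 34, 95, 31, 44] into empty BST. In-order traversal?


Insert 89: root
Insert 28: L from 89
Insert 14: L from 89 -> L from 28
Insert 34: L from 89 -> R from 28
Insert 95: R from 89
Insert 31: L from 89 -> R from 28 -> L from 34
Insert 44: L from 89 -> R from 28 -> R from 34

In-order: [14, 28, 31, 34, 44, 89, 95]


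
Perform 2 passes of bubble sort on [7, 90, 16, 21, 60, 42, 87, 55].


Initial: [7, 90, 16, 21, 60, 42, 87, 55]
Pass 1: [7, 16, 21, 60, 42, 87, 55, 90] (6 swaps)
Pass 2: [7, 16, 21, 42, 60, 55, 87, 90] (2 swaps)

After 2 passes: [7, 16, 21, 42, 60, 55, 87, 90]


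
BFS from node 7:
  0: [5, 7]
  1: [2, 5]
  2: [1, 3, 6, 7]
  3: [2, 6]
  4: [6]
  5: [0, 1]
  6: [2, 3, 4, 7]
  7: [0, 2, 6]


Visit 7, enqueue [0, 2, 6]
Visit 0, enqueue [5]
Visit 2, enqueue [1, 3]
Visit 6, enqueue [4]
Visit 5, enqueue []
Visit 1, enqueue []
Visit 3, enqueue []
Visit 4, enqueue []

BFS order: [7, 0, 2, 6, 5, 1, 3, 4]


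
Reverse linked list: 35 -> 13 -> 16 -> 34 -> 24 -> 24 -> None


Step 1: curr=35, set curr.next=prev(None) | reversed so far: 35
Step 2: curr=13, set curr.next=prev(35) | reversed so far: 13 -> 35
Step 3: curr=16, set curr.next=prev(13) | reversed so far: 16 -> 13 -> 35
Step 4: curr=34, set curr.next=prev(16) | reversed so far: 34 -> 16 -> 13 -> 35
Step 5: curr=24, set curr.next=prev(34) | reversed so far: 24 -> 34 -> 16 -> 13 -> 35
Step 6: curr=24, set curr.next=prev(24) | reversed so far: 24 -> 24 -> 34 -> 16 -> 13 -> 35

24 -> 24 -> 34 -> 16 -> 13 -> 35 -> None


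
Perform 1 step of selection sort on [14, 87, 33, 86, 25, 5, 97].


Initial: [14, 87, 33, 86, 25, 5, 97]
Step 1: min=5 at 5
  Swap: [5, 87, 33, 86, 25, 14, 97]

After 1 step: [5, 87, 33, 86, 25, 14, 97]


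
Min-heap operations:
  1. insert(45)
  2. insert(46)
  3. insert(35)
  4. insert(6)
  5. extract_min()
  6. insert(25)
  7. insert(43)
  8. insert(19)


insert(45) -> [45]
insert(46) -> [45, 46]
insert(35) -> [35, 46, 45]
insert(6) -> [6, 35, 45, 46]
extract_min()->6, [35, 46, 45]
insert(25) -> [25, 35, 45, 46]
insert(43) -> [25, 35, 45, 46, 43]
insert(19) -> [19, 35, 25, 46, 43, 45]

Final heap: [19, 35, 25, 46, 43, 45]


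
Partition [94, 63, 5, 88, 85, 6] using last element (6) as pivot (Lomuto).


Pivot: 6
  5 <= 6: swap -> [5, 63, 94, 88, 85, 6]
Place pivot at 1: [5, 6, 94, 88, 85, 63]

Partitioned: [5, 6, 94, 88, 85, 63]


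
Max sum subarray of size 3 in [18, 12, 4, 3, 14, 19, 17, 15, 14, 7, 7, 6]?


[0:3]: 34
[1:4]: 19
[2:5]: 21
[3:6]: 36
[4:7]: 50
[5:8]: 51
[6:9]: 46
[7:10]: 36
[8:11]: 28
[9:12]: 20

Max: 51 at [5:8]


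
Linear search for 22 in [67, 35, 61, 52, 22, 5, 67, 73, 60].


i=0: 67!=22
i=1: 35!=22
i=2: 61!=22
i=3: 52!=22
i=4: 22==22 found!

Found at 4, 5 comps


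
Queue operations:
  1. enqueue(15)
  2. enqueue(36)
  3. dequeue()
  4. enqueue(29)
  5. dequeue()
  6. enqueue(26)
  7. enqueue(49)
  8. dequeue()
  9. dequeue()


enqueue(15) -> [15]
enqueue(36) -> [15, 36]
dequeue()->15, [36]
enqueue(29) -> [36, 29]
dequeue()->36, [29]
enqueue(26) -> [29, 26]
enqueue(49) -> [29, 26, 49]
dequeue()->29, [26, 49]
dequeue()->26, [49]

Final queue: [49]


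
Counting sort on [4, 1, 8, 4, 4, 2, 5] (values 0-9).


Input: [4, 1, 8, 4, 4, 2, 5]
Counts: [0, 1, 1, 0, 3, 1, 0, 0, 1, 0]

Sorted: [1, 2, 4, 4, 4, 5, 8]


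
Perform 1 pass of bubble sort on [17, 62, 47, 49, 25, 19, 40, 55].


Initial: [17, 62, 47, 49, 25, 19, 40, 55]
Pass 1: [17, 47, 49, 25, 19, 40, 55, 62] (6 swaps)

After 1 pass: [17, 47, 49, 25, 19, 40, 55, 62]


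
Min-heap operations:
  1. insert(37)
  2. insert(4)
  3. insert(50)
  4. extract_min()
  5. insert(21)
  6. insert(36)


insert(37) -> [37]
insert(4) -> [4, 37]
insert(50) -> [4, 37, 50]
extract_min()->4, [37, 50]
insert(21) -> [21, 50, 37]
insert(36) -> [21, 36, 37, 50]

Final heap: [21, 36, 37, 50]


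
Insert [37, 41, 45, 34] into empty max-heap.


Insert 37: [37]
Insert 41: [41, 37]
Insert 45: [45, 37, 41]
Insert 34: [45, 37, 41, 34]

Final heap: [45, 37, 41, 34]


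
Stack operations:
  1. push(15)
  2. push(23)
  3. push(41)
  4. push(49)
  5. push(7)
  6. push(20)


push(15) -> [15]
push(23) -> [15, 23]
push(41) -> [15, 23, 41]
push(49) -> [15, 23, 41, 49]
push(7) -> [15, 23, 41, 49, 7]
push(20) -> [15, 23, 41, 49, 7, 20]

Final stack: [15, 23, 41, 49, 7, 20]


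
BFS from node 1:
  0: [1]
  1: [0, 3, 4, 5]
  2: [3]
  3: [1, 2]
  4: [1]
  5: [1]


Visit 1, enqueue [0, 3, 4, 5]
Visit 0, enqueue []
Visit 3, enqueue [2]
Visit 4, enqueue []
Visit 5, enqueue []
Visit 2, enqueue []

BFS order: [1, 0, 3, 4, 5, 2]


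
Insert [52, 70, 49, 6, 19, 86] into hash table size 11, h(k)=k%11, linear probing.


Insert 52: h=8 -> slot 8
Insert 70: h=4 -> slot 4
Insert 49: h=5 -> slot 5
Insert 6: h=6 -> slot 6
Insert 19: h=8, 1 probes -> slot 9
Insert 86: h=9, 1 probes -> slot 10

Table: [None, None, None, None, 70, 49, 6, None, 52, 19, 86]


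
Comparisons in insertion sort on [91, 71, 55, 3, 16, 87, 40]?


Algorithm: insertion sort
Input: [91, 71, 55, 3, 16, 87, 40]
Sorted: [3, 16, 40, 55, 71, 87, 91]

17


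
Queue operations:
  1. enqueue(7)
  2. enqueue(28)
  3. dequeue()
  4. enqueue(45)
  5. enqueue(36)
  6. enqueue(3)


enqueue(7) -> [7]
enqueue(28) -> [7, 28]
dequeue()->7, [28]
enqueue(45) -> [28, 45]
enqueue(36) -> [28, 45, 36]
enqueue(3) -> [28, 45, 36, 3]

Final queue: [28, 45, 36, 3]


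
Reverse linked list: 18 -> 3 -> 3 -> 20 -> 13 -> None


Step 1: curr=18, set curr.next=prev(None) | reversed so far: 18
Step 2: curr=3, set curr.next=prev(18) | reversed so far: 3 -> 18
Step 3: curr=3, set curr.next=prev(3) | reversed so far: 3 -> 3 -> 18
Step 4: curr=20, set curr.next=prev(3) | reversed so far: 20 -> 3 -> 3 -> 18
Step 5: curr=13, set curr.next=prev(20) | reversed so far: 13 -> 20 -> 3 -> 3 -> 18

13 -> 20 -> 3 -> 3 -> 18 -> None


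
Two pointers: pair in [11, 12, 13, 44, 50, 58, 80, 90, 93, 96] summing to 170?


lo=0(11)+hi=9(96)=107
lo=1(12)+hi=9(96)=108
lo=2(13)+hi=9(96)=109
lo=3(44)+hi=9(96)=140
lo=4(50)+hi=9(96)=146
lo=5(58)+hi=9(96)=154
lo=6(80)+hi=9(96)=176
lo=6(80)+hi=8(93)=173
lo=6(80)+hi=7(90)=170

Yes: 80+90=170


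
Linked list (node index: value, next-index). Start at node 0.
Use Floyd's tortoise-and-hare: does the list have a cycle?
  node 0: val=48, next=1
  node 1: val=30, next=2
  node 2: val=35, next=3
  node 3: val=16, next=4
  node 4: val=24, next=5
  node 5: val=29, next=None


Floyd's tortoise (slow, +1) and hare (fast, +2):
  init: slow=0, fast=0
  step 1: slow=1, fast=2
  step 2: slow=2, fast=4
  step 3: fast 4->5->None, no cycle

Cycle: no


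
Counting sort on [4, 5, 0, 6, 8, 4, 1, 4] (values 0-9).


Input: [4, 5, 0, 6, 8, 4, 1, 4]
Counts: [1, 1, 0, 0, 3, 1, 1, 0, 1, 0]

Sorted: [0, 1, 4, 4, 4, 5, 6, 8]


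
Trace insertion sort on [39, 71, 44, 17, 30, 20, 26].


Initial: [39, 71, 44, 17, 30, 20, 26]
Insert 71: [39, 71, 44, 17, 30, 20, 26]
Insert 44: [39, 44, 71, 17, 30, 20, 26]
Insert 17: [17, 39, 44, 71, 30, 20, 26]
Insert 30: [17, 30, 39, 44, 71, 20, 26]
Insert 20: [17, 20, 30, 39, 44, 71, 26]
Insert 26: [17, 20, 26, 30, 39, 44, 71]

Sorted: [17, 20, 26, 30, 39, 44, 71]


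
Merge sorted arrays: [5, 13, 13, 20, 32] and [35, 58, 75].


Take 5 from A
Take 13 from A
Take 13 from A
Take 20 from A
Take 32 from A

Merged: [5, 13, 13, 20, 32, 35, 58, 75]


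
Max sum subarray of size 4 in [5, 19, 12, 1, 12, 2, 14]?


[0:4]: 37
[1:5]: 44
[2:6]: 27
[3:7]: 29

Max: 44 at [1:5]


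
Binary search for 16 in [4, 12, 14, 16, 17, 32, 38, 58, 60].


Step 1: lo=0, hi=8, mid=4, val=17
Step 2: lo=0, hi=3, mid=1, val=12
Step 3: lo=2, hi=3, mid=2, val=14
Step 4: lo=3, hi=3, mid=3, val=16

Found at index 3


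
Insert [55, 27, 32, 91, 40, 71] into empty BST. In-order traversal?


Insert 55: root
Insert 27: L from 55
Insert 32: L from 55 -> R from 27
Insert 91: R from 55
Insert 40: L from 55 -> R from 27 -> R from 32
Insert 71: R from 55 -> L from 91

In-order: [27, 32, 40, 55, 71, 91]


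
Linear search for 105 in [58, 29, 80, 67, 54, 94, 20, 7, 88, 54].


i=0: 58!=105
i=1: 29!=105
i=2: 80!=105
i=3: 67!=105
i=4: 54!=105
i=5: 94!=105
i=6: 20!=105
i=7: 7!=105
i=8: 88!=105
i=9: 54!=105

Not found, 10 comps


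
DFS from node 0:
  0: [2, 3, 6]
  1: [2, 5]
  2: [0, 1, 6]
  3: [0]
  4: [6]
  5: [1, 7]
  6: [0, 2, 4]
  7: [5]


Visit 0, push [6, 3, 2]
Visit 2, push [6, 1]
Visit 1, push [5]
Visit 5, push [7]
Visit 7, push []
Visit 6, push [4]
Visit 4, push []
Visit 3, push []

DFS order: [0, 2, 1, 5, 7, 6, 4, 3]


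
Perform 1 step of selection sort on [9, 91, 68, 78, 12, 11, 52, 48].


Initial: [9, 91, 68, 78, 12, 11, 52, 48]
Step 1: min=9 at 0
  Swap: [9, 91, 68, 78, 12, 11, 52, 48]

After 1 step: [9, 91, 68, 78, 12, 11, 52, 48]


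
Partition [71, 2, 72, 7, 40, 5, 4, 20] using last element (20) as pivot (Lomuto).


Pivot: 20
  2 <= 20: swap -> [2, 71, 72, 7, 40, 5, 4, 20]
  7 <= 20: swap -> [2, 7, 72, 71, 40, 5, 4, 20]
  5 <= 20: swap -> [2, 7, 5, 71, 40, 72, 4, 20]
  4 <= 20: swap -> [2, 7, 5, 4, 40, 72, 71, 20]
Place pivot at 4: [2, 7, 5, 4, 20, 72, 71, 40]

Partitioned: [2, 7, 5, 4, 20, 72, 71, 40]


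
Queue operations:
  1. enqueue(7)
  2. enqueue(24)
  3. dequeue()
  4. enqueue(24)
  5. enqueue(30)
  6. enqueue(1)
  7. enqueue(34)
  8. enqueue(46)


enqueue(7) -> [7]
enqueue(24) -> [7, 24]
dequeue()->7, [24]
enqueue(24) -> [24, 24]
enqueue(30) -> [24, 24, 30]
enqueue(1) -> [24, 24, 30, 1]
enqueue(34) -> [24, 24, 30, 1, 34]
enqueue(46) -> [24, 24, 30, 1, 34, 46]

Final queue: [24, 24, 30, 1, 34, 46]


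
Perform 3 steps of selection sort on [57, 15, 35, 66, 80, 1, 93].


Initial: [57, 15, 35, 66, 80, 1, 93]
Step 1: min=1 at 5
  Swap: [1, 15, 35, 66, 80, 57, 93]
Step 2: min=15 at 1
  Swap: [1, 15, 35, 66, 80, 57, 93]
Step 3: min=35 at 2
  Swap: [1, 15, 35, 66, 80, 57, 93]

After 3 steps: [1, 15, 35, 66, 80, 57, 93]


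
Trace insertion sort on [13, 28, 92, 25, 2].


Initial: [13, 28, 92, 25, 2]
Insert 28: [13, 28, 92, 25, 2]
Insert 92: [13, 28, 92, 25, 2]
Insert 25: [13, 25, 28, 92, 2]
Insert 2: [2, 13, 25, 28, 92]

Sorted: [2, 13, 25, 28, 92]


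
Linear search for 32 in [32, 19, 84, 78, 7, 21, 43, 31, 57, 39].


i=0: 32==32 found!

Found at 0, 1 comps


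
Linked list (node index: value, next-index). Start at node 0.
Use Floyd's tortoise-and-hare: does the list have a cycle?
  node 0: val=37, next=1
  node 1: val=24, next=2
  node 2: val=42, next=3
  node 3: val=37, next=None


Floyd's tortoise (slow, +1) and hare (fast, +2):
  init: slow=0, fast=0
  step 1: slow=1, fast=2
  step 2: fast 2->3->None, no cycle

Cycle: no


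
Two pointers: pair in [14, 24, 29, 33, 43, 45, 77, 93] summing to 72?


lo=0(14)+hi=7(93)=107
lo=0(14)+hi=6(77)=91
lo=0(14)+hi=5(45)=59
lo=1(24)+hi=5(45)=69
lo=2(29)+hi=5(45)=74
lo=2(29)+hi=4(43)=72

Yes: 29+43=72


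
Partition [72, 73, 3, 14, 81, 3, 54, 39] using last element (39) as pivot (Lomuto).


Pivot: 39
  3 <= 39: swap -> [3, 73, 72, 14, 81, 3, 54, 39]
  14 <= 39: swap -> [3, 14, 72, 73, 81, 3, 54, 39]
  3 <= 39: swap -> [3, 14, 3, 73, 81, 72, 54, 39]
Place pivot at 3: [3, 14, 3, 39, 81, 72, 54, 73]

Partitioned: [3, 14, 3, 39, 81, 72, 54, 73]


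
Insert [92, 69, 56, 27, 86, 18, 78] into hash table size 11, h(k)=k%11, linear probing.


Insert 92: h=4 -> slot 4
Insert 69: h=3 -> slot 3
Insert 56: h=1 -> slot 1
Insert 27: h=5 -> slot 5
Insert 86: h=9 -> slot 9
Insert 18: h=7 -> slot 7
Insert 78: h=1, 1 probes -> slot 2

Table: [None, 56, 78, 69, 92, 27, None, 18, None, 86, None]


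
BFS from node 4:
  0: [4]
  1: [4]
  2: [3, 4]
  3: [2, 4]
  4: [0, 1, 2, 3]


Visit 4, enqueue [0, 1, 2, 3]
Visit 0, enqueue []
Visit 1, enqueue []
Visit 2, enqueue []
Visit 3, enqueue []

BFS order: [4, 0, 1, 2, 3]


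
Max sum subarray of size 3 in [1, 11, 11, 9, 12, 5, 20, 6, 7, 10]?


[0:3]: 23
[1:4]: 31
[2:5]: 32
[3:6]: 26
[4:7]: 37
[5:8]: 31
[6:9]: 33
[7:10]: 23

Max: 37 at [4:7]


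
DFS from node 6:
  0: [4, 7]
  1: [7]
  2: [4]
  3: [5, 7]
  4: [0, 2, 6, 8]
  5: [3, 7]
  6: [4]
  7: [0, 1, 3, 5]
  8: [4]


Visit 6, push [4]
Visit 4, push [8, 2, 0]
Visit 0, push [7]
Visit 7, push [5, 3, 1]
Visit 1, push []
Visit 3, push [5]
Visit 5, push []
Visit 2, push []
Visit 8, push []

DFS order: [6, 4, 0, 7, 1, 3, 5, 2, 8]


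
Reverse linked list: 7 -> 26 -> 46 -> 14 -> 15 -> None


Step 1: curr=7, set curr.next=prev(None) | reversed so far: 7
Step 2: curr=26, set curr.next=prev(7) | reversed so far: 26 -> 7
Step 3: curr=46, set curr.next=prev(26) | reversed so far: 46 -> 26 -> 7
Step 4: curr=14, set curr.next=prev(46) | reversed so far: 14 -> 46 -> 26 -> 7
Step 5: curr=15, set curr.next=prev(14) | reversed so far: 15 -> 14 -> 46 -> 26 -> 7

15 -> 14 -> 46 -> 26 -> 7 -> None


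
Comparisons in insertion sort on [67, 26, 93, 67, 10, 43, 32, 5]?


Algorithm: insertion sort
Input: [67, 26, 93, 67, 10, 43, 32, 5]
Sorted: [5, 10, 26, 32, 43, 67, 67, 93]

24


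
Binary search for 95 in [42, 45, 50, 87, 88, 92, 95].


Step 1: lo=0, hi=6, mid=3, val=87
Step 2: lo=4, hi=6, mid=5, val=92
Step 3: lo=6, hi=6, mid=6, val=95

Found at index 6


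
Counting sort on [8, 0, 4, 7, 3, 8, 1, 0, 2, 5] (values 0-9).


Input: [8, 0, 4, 7, 3, 8, 1, 0, 2, 5]
Counts: [2, 1, 1, 1, 1, 1, 0, 1, 2, 0]

Sorted: [0, 0, 1, 2, 3, 4, 5, 7, 8, 8]


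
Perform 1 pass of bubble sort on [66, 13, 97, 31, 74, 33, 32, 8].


Initial: [66, 13, 97, 31, 74, 33, 32, 8]
Pass 1: [13, 66, 31, 74, 33, 32, 8, 97] (6 swaps)

After 1 pass: [13, 66, 31, 74, 33, 32, 8, 97]


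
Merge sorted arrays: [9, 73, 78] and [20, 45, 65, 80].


Take 9 from A
Take 20 from B
Take 45 from B
Take 65 from B
Take 73 from A
Take 78 from A

Merged: [9, 20, 45, 65, 73, 78, 80]


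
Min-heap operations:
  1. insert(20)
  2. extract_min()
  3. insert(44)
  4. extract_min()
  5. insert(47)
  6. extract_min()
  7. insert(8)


insert(20) -> [20]
extract_min()->20, []
insert(44) -> [44]
extract_min()->44, []
insert(47) -> [47]
extract_min()->47, []
insert(8) -> [8]

Final heap: [8]


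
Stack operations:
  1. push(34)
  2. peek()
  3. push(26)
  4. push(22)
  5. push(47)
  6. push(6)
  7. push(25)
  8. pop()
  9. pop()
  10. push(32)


push(34) -> [34]
peek()->34
push(26) -> [34, 26]
push(22) -> [34, 26, 22]
push(47) -> [34, 26, 22, 47]
push(6) -> [34, 26, 22, 47, 6]
push(25) -> [34, 26, 22, 47, 6, 25]
pop()->25, [34, 26, 22, 47, 6]
pop()->6, [34, 26, 22, 47]
push(32) -> [34, 26, 22, 47, 32]

Final stack: [34, 26, 22, 47, 32]


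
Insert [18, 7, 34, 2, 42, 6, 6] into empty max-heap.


Insert 18: [18]
Insert 7: [18, 7]
Insert 34: [34, 7, 18]
Insert 2: [34, 7, 18, 2]
Insert 42: [42, 34, 18, 2, 7]
Insert 6: [42, 34, 18, 2, 7, 6]
Insert 6: [42, 34, 18, 2, 7, 6, 6]

Final heap: [42, 34, 18, 2, 7, 6, 6]


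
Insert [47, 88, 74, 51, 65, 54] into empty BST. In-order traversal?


Insert 47: root
Insert 88: R from 47
Insert 74: R from 47 -> L from 88
Insert 51: R from 47 -> L from 88 -> L from 74
Insert 65: R from 47 -> L from 88 -> L from 74 -> R from 51
Insert 54: R from 47 -> L from 88 -> L from 74 -> R from 51 -> L from 65

In-order: [47, 51, 54, 65, 74, 88]


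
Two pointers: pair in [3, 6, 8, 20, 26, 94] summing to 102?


lo=0(3)+hi=5(94)=97
lo=1(6)+hi=5(94)=100
lo=2(8)+hi=5(94)=102

Yes: 8+94=102


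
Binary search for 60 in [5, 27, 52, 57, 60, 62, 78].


Step 1: lo=0, hi=6, mid=3, val=57
Step 2: lo=4, hi=6, mid=5, val=62
Step 3: lo=4, hi=4, mid=4, val=60

Found at index 4


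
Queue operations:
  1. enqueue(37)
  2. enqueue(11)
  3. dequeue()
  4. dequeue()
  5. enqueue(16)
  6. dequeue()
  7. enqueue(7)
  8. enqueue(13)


enqueue(37) -> [37]
enqueue(11) -> [37, 11]
dequeue()->37, [11]
dequeue()->11, []
enqueue(16) -> [16]
dequeue()->16, []
enqueue(7) -> [7]
enqueue(13) -> [7, 13]

Final queue: [7, 13]


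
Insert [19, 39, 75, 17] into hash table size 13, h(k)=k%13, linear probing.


Insert 19: h=6 -> slot 6
Insert 39: h=0 -> slot 0
Insert 75: h=10 -> slot 10
Insert 17: h=4 -> slot 4

Table: [39, None, None, None, 17, None, 19, None, None, None, 75, None, None]


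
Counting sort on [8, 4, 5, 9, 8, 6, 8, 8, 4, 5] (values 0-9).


Input: [8, 4, 5, 9, 8, 6, 8, 8, 4, 5]
Counts: [0, 0, 0, 0, 2, 2, 1, 0, 4, 1]

Sorted: [4, 4, 5, 5, 6, 8, 8, 8, 8, 9]


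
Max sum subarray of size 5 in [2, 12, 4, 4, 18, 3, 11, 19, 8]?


[0:5]: 40
[1:6]: 41
[2:7]: 40
[3:8]: 55
[4:9]: 59

Max: 59 at [4:9]


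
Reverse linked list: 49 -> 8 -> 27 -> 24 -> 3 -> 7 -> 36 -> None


Step 1: curr=49, set curr.next=prev(None) | reversed so far: 49
Step 2: curr=8, set curr.next=prev(49) | reversed so far: 8 -> 49
Step 3: curr=27, set curr.next=prev(8) | reversed so far: 27 -> 8 -> 49
Step 4: curr=24, set curr.next=prev(27) | reversed so far: 24 -> 27 -> 8 -> 49
Step 5: curr=3, set curr.next=prev(24) | reversed so far: 3 -> 24 -> 27 -> 8 -> 49
Step 6: curr=7, set curr.next=prev(3) | reversed so far: 7 -> 3 -> 24 -> 27 -> 8 -> 49
Step 7: curr=36, set curr.next=prev(7) | reversed so far: 36 -> 7 -> 3 -> 24 -> 27 -> 8 -> 49

36 -> 7 -> 3 -> 24 -> 27 -> 8 -> 49 -> None


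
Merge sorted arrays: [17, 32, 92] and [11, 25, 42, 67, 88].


Take 11 from B
Take 17 from A
Take 25 from B
Take 32 from A
Take 42 from B
Take 67 from B
Take 88 from B

Merged: [11, 17, 25, 32, 42, 67, 88, 92]


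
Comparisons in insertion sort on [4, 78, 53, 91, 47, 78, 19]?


Algorithm: insertion sort
Input: [4, 78, 53, 91, 47, 78, 19]
Sorted: [4, 19, 47, 53, 78, 78, 91]

16


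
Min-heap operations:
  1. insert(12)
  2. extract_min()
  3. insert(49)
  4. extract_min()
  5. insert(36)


insert(12) -> [12]
extract_min()->12, []
insert(49) -> [49]
extract_min()->49, []
insert(36) -> [36]

Final heap: [36]


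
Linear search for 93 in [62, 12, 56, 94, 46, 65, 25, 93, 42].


i=0: 62!=93
i=1: 12!=93
i=2: 56!=93
i=3: 94!=93
i=4: 46!=93
i=5: 65!=93
i=6: 25!=93
i=7: 93==93 found!

Found at 7, 8 comps


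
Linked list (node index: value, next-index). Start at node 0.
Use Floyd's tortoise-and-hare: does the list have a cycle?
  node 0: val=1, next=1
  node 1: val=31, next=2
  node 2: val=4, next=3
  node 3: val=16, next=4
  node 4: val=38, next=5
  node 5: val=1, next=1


Floyd's tortoise (slow, +1) and hare (fast, +2):
  init: slow=0, fast=0
  step 1: slow=1, fast=2
  step 2: slow=2, fast=4
  step 3: slow=3, fast=1
  step 4: slow=4, fast=3
  step 5: slow=5, fast=5
  slow == fast at node 5: cycle detected

Cycle: yes


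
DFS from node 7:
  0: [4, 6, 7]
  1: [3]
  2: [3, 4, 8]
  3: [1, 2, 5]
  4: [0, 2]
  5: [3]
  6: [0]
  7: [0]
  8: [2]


Visit 7, push [0]
Visit 0, push [6, 4]
Visit 4, push [2]
Visit 2, push [8, 3]
Visit 3, push [5, 1]
Visit 1, push []
Visit 5, push []
Visit 8, push []
Visit 6, push []

DFS order: [7, 0, 4, 2, 3, 1, 5, 8, 6]


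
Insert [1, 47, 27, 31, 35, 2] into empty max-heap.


Insert 1: [1]
Insert 47: [47, 1]
Insert 27: [47, 1, 27]
Insert 31: [47, 31, 27, 1]
Insert 35: [47, 35, 27, 1, 31]
Insert 2: [47, 35, 27, 1, 31, 2]

Final heap: [47, 35, 27, 1, 31, 2]


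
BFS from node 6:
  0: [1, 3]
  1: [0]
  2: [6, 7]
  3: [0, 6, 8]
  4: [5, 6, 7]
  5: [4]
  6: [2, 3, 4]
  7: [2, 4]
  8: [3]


Visit 6, enqueue [2, 3, 4]
Visit 2, enqueue [7]
Visit 3, enqueue [0, 8]
Visit 4, enqueue [5]
Visit 7, enqueue []
Visit 0, enqueue [1]
Visit 8, enqueue []
Visit 5, enqueue []
Visit 1, enqueue []

BFS order: [6, 2, 3, 4, 7, 0, 8, 5, 1]


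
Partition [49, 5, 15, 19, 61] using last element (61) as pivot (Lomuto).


Pivot: 61
  49 <= 61: advance i (no swap)
  5 <= 61: advance i (no swap)
  15 <= 61: advance i (no swap)
  19 <= 61: advance i (no swap)
Place pivot at 4: [49, 5, 15, 19, 61]

Partitioned: [49, 5, 15, 19, 61]


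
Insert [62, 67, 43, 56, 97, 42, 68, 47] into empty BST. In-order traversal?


Insert 62: root
Insert 67: R from 62
Insert 43: L from 62
Insert 56: L from 62 -> R from 43
Insert 97: R from 62 -> R from 67
Insert 42: L from 62 -> L from 43
Insert 68: R from 62 -> R from 67 -> L from 97
Insert 47: L from 62 -> R from 43 -> L from 56

In-order: [42, 43, 47, 56, 62, 67, 68, 97]


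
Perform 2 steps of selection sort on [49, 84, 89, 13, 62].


Initial: [49, 84, 89, 13, 62]
Step 1: min=13 at 3
  Swap: [13, 84, 89, 49, 62]
Step 2: min=49 at 3
  Swap: [13, 49, 89, 84, 62]

After 2 steps: [13, 49, 89, 84, 62]


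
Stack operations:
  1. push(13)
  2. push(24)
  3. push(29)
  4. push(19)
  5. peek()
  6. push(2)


push(13) -> [13]
push(24) -> [13, 24]
push(29) -> [13, 24, 29]
push(19) -> [13, 24, 29, 19]
peek()->19
push(2) -> [13, 24, 29, 19, 2]

Final stack: [13, 24, 29, 19, 2]


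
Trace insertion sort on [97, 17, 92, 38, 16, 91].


Initial: [97, 17, 92, 38, 16, 91]
Insert 17: [17, 97, 92, 38, 16, 91]
Insert 92: [17, 92, 97, 38, 16, 91]
Insert 38: [17, 38, 92, 97, 16, 91]
Insert 16: [16, 17, 38, 92, 97, 91]
Insert 91: [16, 17, 38, 91, 92, 97]

Sorted: [16, 17, 38, 91, 92, 97]


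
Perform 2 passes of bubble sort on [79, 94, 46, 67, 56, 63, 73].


Initial: [79, 94, 46, 67, 56, 63, 73]
Pass 1: [79, 46, 67, 56, 63, 73, 94] (5 swaps)
Pass 2: [46, 67, 56, 63, 73, 79, 94] (5 swaps)

After 2 passes: [46, 67, 56, 63, 73, 79, 94]


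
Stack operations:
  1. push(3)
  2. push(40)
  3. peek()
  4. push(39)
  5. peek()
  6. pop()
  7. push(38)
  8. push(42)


push(3) -> [3]
push(40) -> [3, 40]
peek()->40
push(39) -> [3, 40, 39]
peek()->39
pop()->39, [3, 40]
push(38) -> [3, 40, 38]
push(42) -> [3, 40, 38, 42]

Final stack: [3, 40, 38, 42]


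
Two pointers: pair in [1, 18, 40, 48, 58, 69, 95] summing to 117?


lo=0(1)+hi=6(95)=96
lo=1(18)+hi=6(95)=113
lo=2(40)+hi=6(95)=135
lo=2(40)+hi=5(69)=109
lo=3(48)+hi=5(69)=117

Yes: 48+69=117


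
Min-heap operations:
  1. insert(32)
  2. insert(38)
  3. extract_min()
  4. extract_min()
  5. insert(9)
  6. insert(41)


insert(32) -> [32]
insert(38) -> [32, 38]
extract_min()->32, [38]
extract_min()->38, []
insert(9) -> [9]
insert(41) -> [9, 41]

Final heap: [9, 41]


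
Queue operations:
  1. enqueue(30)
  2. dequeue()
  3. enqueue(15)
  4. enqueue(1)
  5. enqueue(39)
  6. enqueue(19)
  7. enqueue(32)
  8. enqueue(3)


enqueue(30) -> [30]
dequeue()->30, []
enqueue(15) -> [15]
enqueue(1) -> [15, 1]
enqueue(39) -> [15, 1, 39]
enqueue(19) -> [15, 1, 39, 19]
enqueue(32) -> [15, 1, 39, 19, 32]
enqueue(3) -> [15, 1, 39, 19, 32, 3]

Final queue: [15, 1, 39, 19, 32, 3]


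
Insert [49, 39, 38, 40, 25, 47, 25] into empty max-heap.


Insert 49: [49]
Insert 39: [49, 39]
Insert 38: [49, 39, 38]
Insert 40: [49, 40, 38, 39]
Insert 25: [49, 40, 38, 39, 25]
Insert 47: [49, 40, 47, 39, 25, 38]
Insert 25: [49, 40, 47, 39, 25, 38, 25]

Final heap: [49, 40, 47, 39, 25, 38, 25]


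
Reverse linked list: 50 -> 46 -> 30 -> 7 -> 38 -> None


Step 1: curr=50, set curr.next=prev(None) | reversed so far: 50
Step 2: curr=46, set curr.next=prev(50) | reversed so far: 46 -> 50
Step 3: curr=30, set curr.next=prev(46) | reversed so far: 30 -> 46 -> 50
Step 4: curr=7, set curr.next=prev(30) | reversed so far: 7 -> 30 -> 46 -> 50
Step 5: curr=38, set curr.next=prev(7) | reversed so far: 38 -> 7 -> 30 -> 46 -> 50

38 -> 7 -> 30 -> 46 -> 50 -> None


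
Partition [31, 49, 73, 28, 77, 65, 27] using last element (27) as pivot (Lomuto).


Pivot: 27
Place pivot at 0: [27, 49, 73, 28, 77, 65, 31]

Partitioned: [27, 49, 73, 28, 77, 65, 31]


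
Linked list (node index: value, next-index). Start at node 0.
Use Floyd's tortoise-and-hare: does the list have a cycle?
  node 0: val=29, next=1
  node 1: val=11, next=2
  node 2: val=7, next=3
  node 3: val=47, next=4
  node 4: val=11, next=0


Floyd's tortoise (slow, +1) and hare (fast, +2):
  init: slow=0, fast=0
  step 1: slow=1, fast=2
  step 2: slow=2, fast=4
  step 3: slow=3, fast=1
  step 4: slow=4, fast=3
  step 5: slow=0, fast=0
  slow == fast at node 0: cycle detected

Cycle: yes


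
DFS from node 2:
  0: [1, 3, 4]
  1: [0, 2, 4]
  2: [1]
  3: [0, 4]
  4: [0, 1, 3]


Visit 2, push [1]
Visit 1, push [4, 0]
Visit 0, push [4, 3]
Visit 3, push [4]
Visit 4, push []

DFS order: [2, 1, 0, 3, 4]


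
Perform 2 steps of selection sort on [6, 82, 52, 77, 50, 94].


Initial: [6, 82, 52, 77, 50, 94]
Step 1: min=6 at 0
  Swap: [6, 82, 52, 77, 50, 94]
Step 2: min=50 at 4
  Swap: [6, 50, 52, 77, 82, 94]

After 2 steps: [6, 50, 52, 77, 82, 94]


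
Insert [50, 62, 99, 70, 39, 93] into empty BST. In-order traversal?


Insert 50: root
Insert 62: R from 50
Insert 99: R from 50 -> R from 62
Insert 70: R from 50 -> R from 62 -> L from 99
Insert 39: L from 50
Insert 93: R from 50 -> R from 62 -> L from 99 -> R from 70

In-order: [39, 50, 62, 70, 93, 99]


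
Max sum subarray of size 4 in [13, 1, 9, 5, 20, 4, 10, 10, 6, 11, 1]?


[0:4]: 28
[1:5]: 35
[2:6]: 38
[3:7]: 39
[4:8]: 44
[5:9]: 30
[6:10]: 37
[7:11]: 28

Max: 44 at [4:8]


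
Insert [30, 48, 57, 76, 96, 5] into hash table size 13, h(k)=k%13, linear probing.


Insert 30: h=4 -> slot 4
Insert 48: h=9 -> slot 9
Insert 57: h=5 -> slot 5
Insert 76: h=11 -> slot 11
Insert 96: h=5, 1 probes -> slot 6
Insert 5: h=5, 2 probes -> slot 7

Table: [None, None, None, None, 30, 57, 96, 5, None, 48, None, 76, None]


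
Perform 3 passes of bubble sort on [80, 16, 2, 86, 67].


Initial: [80, 16, 2, 86, 67]
Pass 1: [16, 2, 80, 67, 86] (3 swaps)
Pass 2: [2, 16, 67, 80, 86] (2 swaps)
Pass 3: [2, 16, 67, 80, 86] (0 swaps)

After 3 passes: [2, 16, 67, 80, 86]


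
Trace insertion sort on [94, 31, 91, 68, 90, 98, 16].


Initial: [94, 31, 91, 68, 90, 98, 16]
Insert 31: [31, 94, 91, 68, 90, 98, 16]
Insert 91: [31, 91, 94, 68, 90, 98, 16]
Insert 68: [31, 68, 91, 94, 90, 98, 16]
Insert 90: [31, 68, 90, 91, 94, 98, 16]
Insert 98: [31, 68, 90, 91, 94, 98, 16]
Insert 16: [16, 31, 68, 90, 91, 94, 98]

Sorted: [16, 31, 68, 90, 91, 94, 98]


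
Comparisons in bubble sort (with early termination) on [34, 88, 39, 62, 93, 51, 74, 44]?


Algorithm: bubble sort (with early termination)
Input: [34, 88, 39, 62, 93, 51, 74, 44]
Sorted: [34, 39, 44, 51, 62, 74, 88, 93]

27


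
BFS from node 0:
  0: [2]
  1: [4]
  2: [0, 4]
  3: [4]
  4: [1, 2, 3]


Visit 0, enqueue [2]
Visit 2, enqueue [4]
Visit 4, enqueue [1, 3]
Visit 1, enqueue []
Visit 3, enqueue []

BFS order: [0, 2, 4, 1, 3]


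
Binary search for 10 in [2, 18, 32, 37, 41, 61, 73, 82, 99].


Step 1: lo=0, hi=8, mid=4, val=41
Step 2: lo=0, hi=3, mid=1, val=18
Step 3: lo=0, hi=0, mid=0, val=2

Not found


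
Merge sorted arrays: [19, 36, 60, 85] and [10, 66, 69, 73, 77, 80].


Take 10 from B
Take 19 from A
Take 36 from A
Take 60 from A
Take 66 from B
Take 69 from B
Take 73 from B
Take 77 from B
Take 80 from B

Merged: [10, 19, 36, 60, 66, 69, 73, 77, 80, 85]


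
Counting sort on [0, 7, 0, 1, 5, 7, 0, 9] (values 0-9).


Input: [0, 7, 0, 1, 5, 7, 0, 9]
Counts: [3, 1, 0, 0, 0, 1, 0, 2, 0, 1]

Sorted: [0, 0, 0, 1, 5, 7, 7, 9]


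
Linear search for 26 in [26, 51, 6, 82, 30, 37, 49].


i=0: 26==26 found!

Found at 0, 1 comps


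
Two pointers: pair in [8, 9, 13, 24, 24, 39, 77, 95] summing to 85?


lo=0(8)+hi=7(95)=103
lo=0(8)+hi=6(77)=85

Yes: 8+77=85


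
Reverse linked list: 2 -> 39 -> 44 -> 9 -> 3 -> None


Step 1: curr=2, set curr.next=prev(None) | reversed so far: 2
Step 2: curr=39, set curr.next=prev(2) | reversed so far: 39 -> 2
Step 3: curr=44, set curr.next=prev(39) | reversed so far: 44 -> 39 -> 2
Step 4: curr=9, set curr.next=prev(44) | reversed so far: 9 -> 44 -> 39 -> 2
Step 5: curr=3, set curr.next=prev(9) | reversed so far: 3 -> 9 -> 44 -> 39 -> 2

3 -> 9 -> 44 -> 39 -> 2 -> None


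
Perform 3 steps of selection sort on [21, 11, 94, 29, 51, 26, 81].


Initial: [21, 11, 94, 29, 51, 26, 81]
Step 1: min=11 at 1
  Swap: [11, 21, 94, 29, 51, 26, 81]
Step 2: min=21 at 1
  Swap: [11, 21, 94, 29, 51, 26, 81]
Step 3: min=26 at 5
  Swap: [11, 21, 26, 29, 51, 94, 81]

After 3 steps: [11, 21, 26, 29, 51, 94, 81]


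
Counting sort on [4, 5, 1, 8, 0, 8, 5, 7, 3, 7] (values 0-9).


Input: [4, 5, 1, 8, 0, 8, 5, 7, 3, 7]
Counts: [1, 1, 0, 1, 1, 2, 0, 2, 2, 0]

Sorted: [0, 1, 3, 4, 5, 5, 7, 7, 8, 8]


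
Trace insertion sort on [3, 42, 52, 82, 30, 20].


Initial: [3, 42, 52, 82, 30, 20]
Insert 42: [3, 42, 52, 82, 30, 20]
Insert 52: [3, 42, 52, 82, 30, 20]
Insert 82: [3, 42, 52, 82, 30, 20]
Insert 30: [3, 30, 42, 52, 82, 20]
Insert 20: [3, 20, 30, 42, 52, 82]

Sorted: [3, 20, 30, 42, 52, 82]


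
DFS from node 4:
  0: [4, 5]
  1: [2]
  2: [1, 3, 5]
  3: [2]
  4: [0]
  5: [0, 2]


Visit 4, push [0]
Visit 0, push [5]
Visit 5, push [2]
Visit 2, push [3, 1]
Visit 1, push []
Visit 3, push []

DFS order: [4, 0, 5, 2, 1, 3]


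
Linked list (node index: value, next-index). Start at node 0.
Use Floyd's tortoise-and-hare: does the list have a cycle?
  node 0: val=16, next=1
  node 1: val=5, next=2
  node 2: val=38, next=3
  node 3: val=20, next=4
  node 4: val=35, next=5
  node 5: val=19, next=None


Floyd's tortoise (slow, +1) and hare (fast, +2):
  init: slow=0, fast=0
  step 1: slow=1, fast=2
  step 2: slow=2, fast=4
  step 3: fast 4->5->None, no cycle

Cycle: no


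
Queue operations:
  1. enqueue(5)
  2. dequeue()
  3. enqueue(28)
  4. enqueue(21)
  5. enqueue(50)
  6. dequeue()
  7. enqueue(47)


enqueue(5) -> [5]
dequeue()->5, []
enqueue(28) -> [28]
enqueue(21) -> [28, 21]
enqueue(50) -> [28, 21, 50]
dequeue()->28, [21, 50]
enqueue(47) -> [21, 50, 47]

Final queue: [21, 50, 47]


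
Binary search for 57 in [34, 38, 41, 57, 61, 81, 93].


Step 1: lo=0, hi=6, mid=3, val=57

Found at index 3


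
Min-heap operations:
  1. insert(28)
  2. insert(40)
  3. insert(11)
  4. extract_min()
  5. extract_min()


insert(28) -> [28]
insert(40) -> [28, 40]
insert(11) -> [11, 40, 28]
extract_min()->11, [28, 40]
extract_min()->28, [40]

Final heap: [40]


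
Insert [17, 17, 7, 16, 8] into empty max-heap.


Insert 17: [17]
Insert 17: [17, 17]
Insert 7: [17, 17, 7]
Insert 16: [17, 17, 7, 16]
Insert 8: [17, 17, 7, 16, 8]

Final heap: [17, 17, 7, 16, 8]


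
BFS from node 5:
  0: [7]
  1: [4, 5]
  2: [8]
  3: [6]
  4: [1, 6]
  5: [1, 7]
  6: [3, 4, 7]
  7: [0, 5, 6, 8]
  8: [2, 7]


Visit 5, enqueue [1, 7]
Visit 1, enqueue [4]
Visit 7, enqueue [0, 6, 8]
Visit 4, enqueue []
Visit 0, enqueue []
Visit 6, enqueue [3]
Visit 8, enqueue [2]
Visit 3, enqueue []
Visit 2, enqueue []

BFS order: [5, 1, 7, 4, 0, 6, 8, 3, 2]


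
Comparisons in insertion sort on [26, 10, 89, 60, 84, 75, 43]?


Algorithm: insertion sort
Input: [26, 10, 89, 60, 84, 75, 43]
Sorted: [10, 26, 43, 60, 75, 84, 89]

14


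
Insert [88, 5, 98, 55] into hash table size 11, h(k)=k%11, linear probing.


Insert 88: h=0 -> slot 0
Insert 5: h=5 -> slot 5
Insert 98: h=10 -> slot 10
Insert 55: h=0, 1 probes -> slot 1

Table: [88, 55, None, None, None, 5, None, None, None, None, 98]


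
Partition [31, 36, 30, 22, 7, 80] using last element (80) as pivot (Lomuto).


Pivot: 80
  31 <= 80: advance i (no swap)
  36 <= 80: advance i (no swap)
  30 <= 80: advance i (no swap)
  22 <= 80: advance i (no swap)
  7 <= 80: advance i (no swap)
Place pivot at 5: [31, 36, 30, 22, 7, 80]

Partitioned: [31, 36, 30, 22, 7, 80]


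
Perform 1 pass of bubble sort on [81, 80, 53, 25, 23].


Initial: [81, 80, 53, 25, 23]
Pass 1: [80, 53, 25, 23, 81] (4 swaps)

After 1 pass: [80, 53, 25, 23, 81]


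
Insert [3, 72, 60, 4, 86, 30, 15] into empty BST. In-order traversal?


Insert 3: root
Insert 72: R from 3
Insert 60: R from 3 -> L from 72
Insert 4: R from 3 -> L from 72 -> L from 60
Insert 86: R from 3 -> R from 72
Insert 30: R from 3 -> L from 72 -> L from 60 -> R from 4
Insert 15: R from 3 -> L from 72 -> L from 60 -> R from 4 -> L from 30

In-order: [3, 4, 15, 30, 60, 72, 86]


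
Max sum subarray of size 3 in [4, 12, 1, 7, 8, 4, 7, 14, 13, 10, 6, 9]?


[0:3]: 17
[1:4]: 20
[2:5]: 16
[3:6]: 19
[4:7]: 19
[5:8]: 25
[6:9]: 34
[7:10]: 37
[8:11]: 29
[9:12]: 25

Max: 37 at [7:10]


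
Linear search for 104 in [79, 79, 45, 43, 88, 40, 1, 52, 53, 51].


i=0: 79!=104
i=1: 79!=104
i=2: 45!=104
i=3: 43!=104
i=4: 88!=104
i=5: 40!=104
i=6: 1!=104
i=7: 52!=104
i=8: 53!=104
i=9: 51!=104

Not found, 10 comps


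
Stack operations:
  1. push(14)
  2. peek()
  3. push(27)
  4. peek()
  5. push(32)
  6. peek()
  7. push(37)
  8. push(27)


push(14) -> [14]
peek()->14
push(27) -> [14, 27]
peek()->27
push(32) -> [14, 27, 32]
peek()->32
push(37) -> [14, 27, 32, 37]
push(27) -> [14, 27, 32, 37, 27]

Final stack: [14, 27, 32, 37, 27]


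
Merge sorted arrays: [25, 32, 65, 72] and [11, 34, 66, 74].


Take 11 from B
Take 25 from A
Take 32 from A
Take 34 from B
Take 65 from A
Take 66 from B
Take 72 from A

Merged: [11, 25, 32, 34, 65, 66, 72, 74]


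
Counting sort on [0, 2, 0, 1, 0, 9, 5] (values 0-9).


Input: [0, 2, 0, 1, 0, 9, 5]
Counts: [3, 1, 1, 0, 0, 1, 0, 0, 0, 1]

Sorted: [0, 0, 0, 1, 2, 5, 9]


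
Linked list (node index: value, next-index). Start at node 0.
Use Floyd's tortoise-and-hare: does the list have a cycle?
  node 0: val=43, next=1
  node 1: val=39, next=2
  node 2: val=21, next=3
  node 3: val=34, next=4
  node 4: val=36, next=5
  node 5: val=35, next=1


Floyd's tortoise (slow, +1) and hare (fast, +2):
  init: slow=0, fast=0
  step 1: slow=1, fast=2
  step 2: slow=2, fast=4
  step 3: slow=3, fast=1
  step 4: slow=4, fast=3
  step 5: slow=5, fast=5
  slow == fast at node 5: cycle detected

Cycle: yes


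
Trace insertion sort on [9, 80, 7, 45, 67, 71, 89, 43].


Initial: [9, 80, 7, 45, 67, 71, 89, 43]
Insert 80: [9, 80, 7, 45, 67, 71, 89, 43]
Insert 7: [7, 9, 80, 45, 67, 71, 89, 43]
Insert 45: [7, 9, 45, 80, 67, 71, 89, 43]
Insert 67: [7, 9, 45, 67, 80, 71, 89, 43]
Insert 71: [7, 9, 45, 67, 71, 80, 89, 43]
Insert 89: [7, 9, 45, 67, 71, 80, 89, 43]
Insert 43: [7, 9, 43, 45, 67, 71, 80, 89]

Sorted: [7, 9, 43, 45, 67, 71, 80, 89]


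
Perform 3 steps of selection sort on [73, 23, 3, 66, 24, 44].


Initial: [73, 23, 3, 66, 24, 44]
Step 1: min=3 at 2
  Swap: [3, 23, 73, 66, 24, 44]
Step 2: min=23 at 1
  Swap: [3, 23, 73, 66, 24, 44]
Step 3: min=24 at 4
  Swap: [3, 23, 24, 66, 73, 44]

After 3 steps: [3, 23, 24, 66, 73, 44]


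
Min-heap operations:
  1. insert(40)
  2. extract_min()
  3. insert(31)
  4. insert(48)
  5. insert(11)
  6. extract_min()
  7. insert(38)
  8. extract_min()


insert(40) -> [40]
extract_min()->40, []
insert(31) -> [31]
insert(48) -> [31, 48]
insert(11) -> [11, 48, 31]
extract_min()->11, [31, 48]
insert(38) -> [31, 48, 38]
extract_min()->31, [38, 48]

Final heap: [38, 48]


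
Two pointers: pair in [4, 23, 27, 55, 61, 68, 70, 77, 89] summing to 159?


lo=0(4)+hi=8(89)=93
lo=1(23)+hi=8(89)=112
lo=2(27)+hi=8(89)=116
lo=3(55)+hi=8(89)=144
lo=4(61)+hi=8(89)=150
lo=5(68)+hi=8(89)=157
lo=6(70)+hi=8(89)=159

Yes: 70+89=159
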